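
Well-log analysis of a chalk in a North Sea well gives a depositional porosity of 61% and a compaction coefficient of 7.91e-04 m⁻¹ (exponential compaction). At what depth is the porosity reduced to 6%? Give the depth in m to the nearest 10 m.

Working in km (1 km = 1000 m; k in km⁻¹ = k in m⁻¹ × 1000):
Invert Athy's law: Z = ln(n₀/n) / k
Z = ln(0.61/0.06) / 0.791 = ln(10.17) / 0.791 = 2.3191 / 0.791 = 2.932 km

2930 m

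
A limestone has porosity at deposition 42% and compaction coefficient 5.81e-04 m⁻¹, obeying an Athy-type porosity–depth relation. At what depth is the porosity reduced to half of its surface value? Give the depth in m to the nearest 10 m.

1190 m

Working in km (1 km = 1000 m; k in km⁻¹ = k in m⁻¹ × 1000):
phi/phi₀ = 1/2 ⇒ exp(−k·d) = 1/2 ⇒ d = ln(2) / k
d = 0.6931 / 0.581 = 1.193 km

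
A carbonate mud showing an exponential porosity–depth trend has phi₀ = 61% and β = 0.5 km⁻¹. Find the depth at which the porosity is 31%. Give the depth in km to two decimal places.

Invert Athy's law: d = ln(phi₀/phi) / β
d = ln(0.61/0.31) / 0.5 = ln(1.968) / 0.5 = 0.6769 / 0.5 = 1.354 km

1.35 km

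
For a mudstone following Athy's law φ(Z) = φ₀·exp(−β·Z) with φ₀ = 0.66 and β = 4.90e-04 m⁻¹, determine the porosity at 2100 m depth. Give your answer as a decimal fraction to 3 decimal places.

Working in km (1 km = 1000 m; β in km⁻¹ = β in m⁻¹ × 1000):
φ = φ₀·exp(−β·Z) = 0.66 × exp(−0.49 × 2.1) = 0.66 × exp(−1.029)
  = 0.66 × 0.3574 = 0.2359

0.236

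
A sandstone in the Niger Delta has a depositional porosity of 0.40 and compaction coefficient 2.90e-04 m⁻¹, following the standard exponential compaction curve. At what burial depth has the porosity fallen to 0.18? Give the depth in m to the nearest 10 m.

2750 m

Working in km (1 km = 1000 m; β in km⁻¹ = β in m⁻¹ × 1000):
Invert Athy's law: Z = ln(phi₀/phi) / β
Z = ln(0.4/0.18) / 0.29 = ln(2.222) / 0.29 = 0.7985 / 0.29 = 2.753 km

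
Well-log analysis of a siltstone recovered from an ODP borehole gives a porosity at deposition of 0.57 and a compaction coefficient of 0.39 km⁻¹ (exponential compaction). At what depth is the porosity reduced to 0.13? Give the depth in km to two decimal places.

3.79 km

Invert Athy's law: d = ln(φ₀/φ) / k
d = ln(0.57/0.13) / 0.39 = ln(4.385) / 0.39 = 1.4781 / 0.39 = 3.790 km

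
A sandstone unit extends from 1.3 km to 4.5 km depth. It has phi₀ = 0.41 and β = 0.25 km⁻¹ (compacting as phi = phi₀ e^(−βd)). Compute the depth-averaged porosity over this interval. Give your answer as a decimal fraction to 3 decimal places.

0.204

⟨phi⟩ = (1/(d₂−d₁)) ∫ phi₀ e^(−βd) dd = phi₀·(e^(−β·d₁) − e^(−β·d₂)) / (β·(d₂−d₁))
e^(−0.25×1.3) = 0.7225; e^(−0.25×4.5) = 0.3247
⟨phi⟩ = 0.41 × (0.7225 − 0.3247) / (0.25 × 3.2) = 0.41 × 0.4973 = 0.2039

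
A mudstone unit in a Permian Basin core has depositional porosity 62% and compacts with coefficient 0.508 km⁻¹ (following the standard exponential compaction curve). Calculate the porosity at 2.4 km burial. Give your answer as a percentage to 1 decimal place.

18.3%

phi = phi₀·exp(−β·d) = 0.62 × exp(−0.508 × 2.4) = 0.62 × exp(−1.219)
  = 0.62 × 0.2955 = 0.1832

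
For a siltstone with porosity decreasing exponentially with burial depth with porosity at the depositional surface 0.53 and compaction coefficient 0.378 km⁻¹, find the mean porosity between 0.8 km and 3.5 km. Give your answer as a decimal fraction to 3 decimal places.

0.245

⟨phi⟩ = (1/(z₂−z₁)) ∫ phi₀ e^(−cz) dz = phi₀·(e^(−c·z₁) − e^(−c·z₂)) / (c·(z₂−z₁))
e^(−0.378×0.8) = 0.7390; e^(−0.378×3.5) = 0.2663
⟨phi⟩ = 0.53 × (0.7390 − 0.2663) / (0.378 × 2.7) = 0.53 × 0.4632 = 0.2455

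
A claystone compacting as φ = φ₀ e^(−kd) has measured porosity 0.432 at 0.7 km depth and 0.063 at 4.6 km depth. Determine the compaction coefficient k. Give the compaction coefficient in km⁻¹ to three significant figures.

Athy: φ(d) = φ₀ e^(−kd) ⇒ φ₁/φ₂ = e^{k(d₂−d₁)} ⇒ k = ln(φ₁/φ₂)/(d₂−d₁)
k = ln(0.432/0.063) / (4.6 − 0.7) = ln(6.857) / 3.9 = 1.9253 / 3.9 = 0.4937 km⁻¹

0.494 km⁻¹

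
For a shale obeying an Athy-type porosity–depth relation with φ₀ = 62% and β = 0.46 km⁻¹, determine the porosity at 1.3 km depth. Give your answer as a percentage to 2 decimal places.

34.09%

φ = φ₀·exp(−β·z) = 0.62 × exp(−0.46 × 1.3) = 0.62 × exp(−0.598)
  = 0.62 × 0.5499 = 0.3409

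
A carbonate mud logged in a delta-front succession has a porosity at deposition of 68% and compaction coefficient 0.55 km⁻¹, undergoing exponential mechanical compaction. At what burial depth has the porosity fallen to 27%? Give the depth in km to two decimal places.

1.68 km

Invert Athy's law: z = ln(phi₀/phi) / c
z = ln(0.68/0.27) / 0.55 = ln(2.519) / 0.55 = 0.9237 / 0.55 = 1.679 km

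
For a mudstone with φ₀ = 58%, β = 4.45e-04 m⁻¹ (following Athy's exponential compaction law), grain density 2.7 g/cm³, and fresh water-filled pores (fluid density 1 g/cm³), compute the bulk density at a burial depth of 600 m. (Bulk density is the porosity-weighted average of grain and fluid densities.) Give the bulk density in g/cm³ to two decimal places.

1.95 g/cm³

Working in km (1 km = 1000 m; β in km⁻¹ = β in m⁻¹ × 1000):
Porosity at depth: φ = 0.58·exp(−0.445×0.6) = 0.58×0.7657 = 0.4441
Bulk density: ρ_b = (1−φ)ρ_g + φ·ρ_f = 0.5559×2.7 + 0.4441×1
       = 1.501 + 0.444 = 1.945 g/cm³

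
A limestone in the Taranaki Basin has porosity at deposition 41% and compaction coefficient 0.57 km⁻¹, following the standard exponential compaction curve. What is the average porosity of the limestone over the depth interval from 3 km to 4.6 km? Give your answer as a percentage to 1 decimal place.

⟨n⟩ = (1/(d₂−d₁)) ∫ n₀ e^(−kd) dd = n₀·(e^(−k·d₁) − e^(−k·d₂)) / (k·(d₂−d₁))
e^(−0.57×3) = 0.1809; e^(−0.57×4.6) = 0.0727
⟨n⟩ = 0.41 × (0.1809 − 0.0727) / (0.57 × 1.6) = 0.41 × 0.1186 = 0.0486

4.9%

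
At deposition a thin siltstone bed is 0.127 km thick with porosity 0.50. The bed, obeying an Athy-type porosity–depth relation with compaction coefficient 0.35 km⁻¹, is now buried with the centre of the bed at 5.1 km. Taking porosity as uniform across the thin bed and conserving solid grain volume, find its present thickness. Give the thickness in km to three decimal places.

Porosity at 5.1 km: phi = 0.5·exp(−0.35×5.1) = 0.0839
Solid-volume conservation: h(1−phi) = h₀(1−phi₀) ⇒ h = h₀·(1−phi₀)/(1−phi)
h = 0.127 × (1 − 0.5)/(1 − 0.0839) = 0.127 × 0.5458 = 0.0693 km

0.069 km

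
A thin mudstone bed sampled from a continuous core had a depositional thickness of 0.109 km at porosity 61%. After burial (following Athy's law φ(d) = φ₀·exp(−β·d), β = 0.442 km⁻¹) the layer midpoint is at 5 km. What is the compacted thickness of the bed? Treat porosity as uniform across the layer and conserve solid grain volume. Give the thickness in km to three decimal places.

Porosity at 5 km: φ = 0.61·exp(−0.442×5) = 0.0669
Solid-volume conservation: h(1−φ) = h₀(1−φ₀) ⇒ h = h₀·(1−φ₀)/(1−φ)
h = 0.109 × (1 − 0.61)/(1 − 0.0669) = 0.109 × 0.4180 = 0.0456 km

0.046 km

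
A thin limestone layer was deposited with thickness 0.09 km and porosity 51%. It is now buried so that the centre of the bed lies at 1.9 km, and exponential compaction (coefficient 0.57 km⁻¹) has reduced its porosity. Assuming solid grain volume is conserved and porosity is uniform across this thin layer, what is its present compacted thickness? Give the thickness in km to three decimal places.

0.053 km

Porosity at 1.9 km: n = 0.51·exp(−0.57×1.9) = 0.1727
Solid-volume conservation: h(1−n) = h₀(1−n₀) ⇒ h = h₀·(1−n₀)/(1−n)
h = 0.09 × (1 − 0.51)/(1 − 0.1727) = 0.09 × 0.5923 = 0.0533 km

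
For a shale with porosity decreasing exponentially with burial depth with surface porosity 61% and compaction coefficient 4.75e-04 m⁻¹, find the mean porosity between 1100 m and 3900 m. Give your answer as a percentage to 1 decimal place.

Working in km (1 km = 1000 m; k in km⁻¹ = k in m⁻¹ × 1000):
⟨φ⟩ = (1/(Z₂−Z₁)) ∫ φ₀ e^(−kZ) dZ = φ₀·(e^(−k·Z₁) − e^(−k·Z₂)) / (k·(Z₂−Z₁))
e^(−0.475×1.1) = 0.5930; e^(−0.475×3.9) = 0.1568
⟨φ⟩ = 0.61 × (0.5930 − 0.1568) / (0.475 × 2.8) = 0.61 × 0.3280 = 0.2001

20.0%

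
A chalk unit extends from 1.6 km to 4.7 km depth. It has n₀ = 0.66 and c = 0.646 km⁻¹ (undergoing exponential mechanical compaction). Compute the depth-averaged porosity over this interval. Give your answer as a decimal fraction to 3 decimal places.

⟨n⟩ = (1/(d₂−d₁)) ∫ n₀ e^(−cd) dd = n₀·(e^(−c·d₁) − e^(−c·d₂)) / (c·(d₂−d₁))
e^(−0.646×1.6) = 0.3557; e^(−0.646×4.7) = 0.0480
⟨n⟩ = 0.66 × (0.3557 − 0.0480) / (0.646 × 3.1) = 0.66 × 0.1537 = 0.1014

0.101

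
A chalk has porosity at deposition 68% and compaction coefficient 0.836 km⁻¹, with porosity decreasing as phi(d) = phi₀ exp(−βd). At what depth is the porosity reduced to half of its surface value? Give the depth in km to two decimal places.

phi/phi₀ = 1/2 ⇒ exp(−β·d) = 1/2 ⇒ d = ln(2) / β
d = 0.6931 / 0.836 = 0.829 km

0.83 km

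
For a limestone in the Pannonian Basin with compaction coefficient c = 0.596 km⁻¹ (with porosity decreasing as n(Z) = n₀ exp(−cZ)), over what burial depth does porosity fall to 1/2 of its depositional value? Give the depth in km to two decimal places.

n/n₀ = 1/2 ⇒ exp(−c·Z) = 1/2 ⇒ Z = ln(2) / c
Z = 0.6931 / 0.596 = 1.163 km

1.16 km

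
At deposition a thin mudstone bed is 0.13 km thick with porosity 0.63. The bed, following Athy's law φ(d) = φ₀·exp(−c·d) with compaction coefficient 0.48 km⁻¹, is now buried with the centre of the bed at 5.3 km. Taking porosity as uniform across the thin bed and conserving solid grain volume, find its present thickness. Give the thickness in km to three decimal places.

Porosity at 5.3 km: φ = 0.63·exp(−0.48×5.3) = 0.0495
Solid-volume conservation: h(1−φ) = h₀(1−φ₀) ⇒ h = h₀·(1−φ₀)/(1−φ)
h = 0.13 × (1 − 0.63)/(1 − 0.0495) = 0.13 × 0.3893 = 0.0506 km

0.051 km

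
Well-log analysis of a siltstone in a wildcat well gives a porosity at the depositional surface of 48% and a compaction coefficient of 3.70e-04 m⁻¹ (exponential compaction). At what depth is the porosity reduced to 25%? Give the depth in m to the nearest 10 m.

Working in km (1 km = 1000 m; β in km⁻¹ = β in m⁻¹ × 1000):
Invert Athy's law: z = ln(φ₀/φ) / β
z = ln(0.48/0.25) / 0.37 = ln(1.92) / 0.37 = 0.6523 / 0.37 = 1.763 km

1760 m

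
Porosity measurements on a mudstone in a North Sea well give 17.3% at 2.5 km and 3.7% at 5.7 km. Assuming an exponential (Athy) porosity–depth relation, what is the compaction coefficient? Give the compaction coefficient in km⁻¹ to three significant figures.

Athy: n(d) = n₀ e^(−βd) ⇒ n₁/n₂ = e^{β(d₂−d₁)} ⇒ β = ln(n₁/n₂)/(d₂−d₁)
β = ln(0.173/0.037) / (5.7 − 2.5) = ln(4.676) / 3.2 = 1.5424 / 3.2 = 0.482 km⁻¹

0.482 km⁻¹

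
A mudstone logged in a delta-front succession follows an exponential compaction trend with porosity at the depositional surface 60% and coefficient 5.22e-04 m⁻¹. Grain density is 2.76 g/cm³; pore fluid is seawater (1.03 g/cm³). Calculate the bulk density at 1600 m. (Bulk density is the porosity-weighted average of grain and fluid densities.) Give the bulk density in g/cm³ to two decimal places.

Working in km (1 km = 1000 m; c in km⁻¹ = c in m⁻¹ × 1000):
Porosity at depth: n = 0.6·exp(−0.522×1.6) = 0.6×0.4338 = 0.2603
Bulk density: ρ_b = (1−n)ρ_g + n·ρ_f = 0.7397×2.76 + 0.2603×1.03
       = 2.042 + 0.268 = 2.310 g/cm³

2.31 g/cm³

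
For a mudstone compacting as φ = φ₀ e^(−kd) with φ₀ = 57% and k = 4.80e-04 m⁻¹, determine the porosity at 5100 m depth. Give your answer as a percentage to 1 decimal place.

Working in km (1 km = 1000 m; k in km⁻¹ = k in m⁻¹ × 1000):
φ = φ₀·exp(−k·d) = 0.57 × exp(−0.48 × 5.1) = 0.57 × exp(−2.448)
  = 0.57 × 0.0865 = 0.0493

4.9%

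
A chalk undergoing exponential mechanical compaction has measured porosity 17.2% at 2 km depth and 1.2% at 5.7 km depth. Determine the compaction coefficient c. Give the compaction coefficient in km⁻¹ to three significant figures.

0.720 km⁻¹

Athy: phi(d) = phi₀ e^(−cd) ⇒ phi₁/phi₂ = e^{c(d₂−d₁)} ⇒ c = ln(phi₁/phi₂)/(d₂−d₁)
c = ln(0.172/0.012) / (5.7 − 2) = ln(14.33) / 3.7 = 2.6626 / 3.7 = 0.7196 km⁻¹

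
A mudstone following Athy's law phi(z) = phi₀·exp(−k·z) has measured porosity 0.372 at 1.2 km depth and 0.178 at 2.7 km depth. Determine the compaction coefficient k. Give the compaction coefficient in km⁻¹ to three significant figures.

0.491 km⁻¹

Athy: phi(z) = phi₀ e^(−kz) ⇒ phi₁/phi₂ = e^{k(z₂−z₁)} ⇒ k = ln(phi₁/phi₂)/(z₂−z₁)
k = ln(0.372/0.178) / (2.7 − 1.2) = ln(2.09) / 1.5 = 0.7371 / 1.5 = 0.4914 km⁻¹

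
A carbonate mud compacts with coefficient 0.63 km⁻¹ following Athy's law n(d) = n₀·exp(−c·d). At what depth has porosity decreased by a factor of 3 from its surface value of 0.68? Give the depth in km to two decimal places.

n/n₀ = 1/3 ⇒ exp(−c·d) = 1/3 ⇒ d = ln(3) / c
d = 1.0986 / 0.63 = 1.744 km

1.74 km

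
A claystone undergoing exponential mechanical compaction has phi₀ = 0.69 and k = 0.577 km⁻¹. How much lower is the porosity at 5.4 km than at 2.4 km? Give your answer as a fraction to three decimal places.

0.142

phi(2.4) = 0.69·e^(−0.577×2.4) = 0.1728
phi(5.4) = 0.69·e^(−0.577×5.4) = 0.0306
Δphi = 0.1728 − 0.0306 = 0.1422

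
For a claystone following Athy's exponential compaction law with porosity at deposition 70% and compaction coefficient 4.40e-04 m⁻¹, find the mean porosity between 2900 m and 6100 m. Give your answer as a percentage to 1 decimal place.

10.5%

Working in km (1 km = 1000 m; k in km⁻¹ = k in m⁻¹ × 1000):
⟨phi⟩ = (1/(Z₂−Z₁)) ∫ phi₀ e^(−kZ) dZ = phi₀·(e^(−k·Z₁) − e^(−k·Z₂)) / (k·(Z₂−Z₁))
e^(−0.44×2.9) = 0.2792; e^(−0.44×6.1) = 0.0683
⟨phi⟩ = 0.7 × (0.2792 − 0.0683) / (0.44 × 3.2) = 0.7 × 0.1498 = 0.1048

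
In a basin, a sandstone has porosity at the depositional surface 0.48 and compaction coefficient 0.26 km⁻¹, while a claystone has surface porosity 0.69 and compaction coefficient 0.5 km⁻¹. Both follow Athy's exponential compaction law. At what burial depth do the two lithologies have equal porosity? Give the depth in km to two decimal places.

Set φ₀ₐ e^(−cₐZ) = φ₀ᵦ e^(−cᵦZ) ⇒ ln(φ₀ₐ/φ₀ᵦ) = (cₐ − cᵦ)·Z
Z = ln(0.48/0.69) / (0.26 − 0.5) = -0.3629 / -0.24 = 1.512 km

1.51 km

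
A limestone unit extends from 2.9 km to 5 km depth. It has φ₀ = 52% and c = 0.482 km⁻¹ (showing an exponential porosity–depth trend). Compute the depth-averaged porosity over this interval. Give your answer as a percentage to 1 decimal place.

⟨φ⟩ = (1/(d₂−d₁)) ∫ φ₀ e^(−cd) dd = φ₀·(e^(−c·d₁) − e^(−c·d₂)) / (c·(d₂−d₁))
e^(−0.482×2.9) = 0.2471; e^(−0.482×5) = 0.0898
⟨φ⟩ = 0.52 × (0.2471 − 0.0898) / (0.482 × 2.1) = 0.52 × 0.1554 = 0.0808

8.1%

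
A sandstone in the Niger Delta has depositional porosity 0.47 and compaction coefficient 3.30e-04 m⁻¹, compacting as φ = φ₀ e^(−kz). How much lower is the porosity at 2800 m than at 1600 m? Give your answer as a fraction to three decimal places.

0.091

Working in km (1 km = 1000 m; k in km⁻¹ = k in m⁻¹ × 1000):
φ(1.6) = 0.47·e^(−0.33×1.6) = 0.2772
φ(2.8) = 0.47·e^(−0.33×2.8) = 0.1866
Δφ = 0.2772 − 0.1866 = 0.0906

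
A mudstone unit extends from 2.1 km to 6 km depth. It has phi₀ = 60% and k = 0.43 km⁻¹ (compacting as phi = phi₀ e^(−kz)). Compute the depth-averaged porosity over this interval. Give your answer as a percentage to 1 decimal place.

⟨phi⟩ = (1/(z₂−z₁)) ∫ phi₀ e^(−kz) dz = phi₀·(e^(−k·z₁) − e^(−k·z₂)) / (k·(z₂−z₁))
e^(−0.43×2.1) = 0.4054; e^(−0.43×6) = 0.0758
⟨phi⟩ = 0.6 × (0.4054 − 0.0758) / (0.43 × 3.9) = 0.6 × 0.1965 = 0.1179

11.8%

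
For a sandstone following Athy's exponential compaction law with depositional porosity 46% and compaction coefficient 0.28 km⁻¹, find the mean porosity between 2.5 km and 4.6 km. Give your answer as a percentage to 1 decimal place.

⟨φ⟩ = (1/(Z₂−Z₁)) ∫ φ₀ e^(−cZ) dZ = φ₀·(e^(−c·Z₁) − e^(−c·Z₂)) / (c·(Z₂−Z₁))
e^(−0.28×2.5) = 0.4966; e^(−0.28×4.6) = 0.2758
⟨φ⟩ = 0.46 × (0.4966 − 0.2758) / (0.28 × 2.1) = 0.46 × 0.3754 = 0.1727

17.3%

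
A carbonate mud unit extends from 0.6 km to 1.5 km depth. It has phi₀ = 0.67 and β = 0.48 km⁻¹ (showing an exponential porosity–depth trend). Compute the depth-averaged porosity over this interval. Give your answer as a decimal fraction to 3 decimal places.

⟨phi⟩ = (1/(z₂−z₁)) ∫ phi₀ e^(−βz) dz = phi₀·(e^(−β·z₁) − e^(−β·z₂)) / (β·(z₂−z₁))
e^(−0.48×0.6) = 0.7498; e^(−0.48×1.5) = 0.4868
⟨phi⟩ = 0.67 × (0.7498 − 0.4868) / (0.48 × 0.9) = 0.67 × 0.6088 = 0.4079

0.408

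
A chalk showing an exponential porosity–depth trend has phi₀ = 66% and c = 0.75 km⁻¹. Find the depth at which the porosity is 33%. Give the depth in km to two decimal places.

0.92 km

Invert Athy's law: Z = ln(phi₀/phi) / c
Z = ln(0.66/0.33) / 0.75 = ln(2) / 0.75 = 0.6931 / 0.75 = 0.924 km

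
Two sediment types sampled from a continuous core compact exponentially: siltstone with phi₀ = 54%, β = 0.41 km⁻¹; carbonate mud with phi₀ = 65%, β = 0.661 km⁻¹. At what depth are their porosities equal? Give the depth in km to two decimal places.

0.74 km

Set phi₀ₐ e^(−βₐd) = phi₀ᵦ e^(−βᵦd) ⇒ ln(phi₀ₐ/phi₀ᵦ) = (βₐ − βᵦ)·d
d = ln(0.54/0.65) / (0.41 − 0.661) = -0.1854 / -0.251 = 0.739 km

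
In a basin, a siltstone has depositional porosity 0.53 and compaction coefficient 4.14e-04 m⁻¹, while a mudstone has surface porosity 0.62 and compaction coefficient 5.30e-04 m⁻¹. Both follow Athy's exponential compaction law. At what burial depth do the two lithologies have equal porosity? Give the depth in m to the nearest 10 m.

Working in km (1 km = 1000 m; c in km⁻¹ = c in m⁻¹ × 1000):
Set phi₀ₐ e^(−cₐd) = phi₀ᵦ e^(−cᵦd) ⇒ ln(phi₀ₐ/phi₀ᵦ) = (cₐ − cᵦ)·d
d = ln(0.53/0.62) / (0.414 − 0.53) = -0.1568 / -0.116 = 1.352 km

1350 m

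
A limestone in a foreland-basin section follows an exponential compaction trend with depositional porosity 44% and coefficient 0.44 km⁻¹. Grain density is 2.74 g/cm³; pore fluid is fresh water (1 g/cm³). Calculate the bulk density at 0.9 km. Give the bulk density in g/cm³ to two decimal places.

2.22 g/cm³

Porosity at depth: phi = 0.44·exp(−0.44×0.9) = 0.44×0.6730 = 0.2961
Bulk density: ρ_b = (1−phi)ρ_g + phi·ρ_f = 0.7039×2.74 + 0.2961×1
       = 1.929 + 0.296 = 2.225 g/cm³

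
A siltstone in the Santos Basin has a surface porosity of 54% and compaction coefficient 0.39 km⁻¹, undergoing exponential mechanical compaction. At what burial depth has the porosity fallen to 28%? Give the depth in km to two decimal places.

Invert Athy's law: z = ln(phi₀/phi) / k
z = ln(0.54/0.28) / 0.39 = ln(1.929) / 0.39 = 0.6568 / 0.39 = 1.684 km

1.68 km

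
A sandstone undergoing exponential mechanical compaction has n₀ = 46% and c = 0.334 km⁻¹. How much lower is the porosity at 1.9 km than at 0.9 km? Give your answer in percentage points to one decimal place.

9.7 percentage points

n(0.9) = 0.46·e^(−0.334×0.9) = 0.3406
n(1.9) = 0.46·e^(−0.334×1.9) = 0.2439
Δn = 0.3406 − 0.2439 = 0.0967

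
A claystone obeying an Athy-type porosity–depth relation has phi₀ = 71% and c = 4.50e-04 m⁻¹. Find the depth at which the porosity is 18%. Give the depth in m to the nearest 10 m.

Working in km (1 km = 1000 m; c in km⁻¹ = c in m⁻¹ × 1000):
Invert Athy's law: z = ln(phi₀/phi) / c
z = ln(0.71/0.18) / 0.45 = ln(3.944) / 0.45 = 1.3723 / 0.45 = 3.050 km

3050 m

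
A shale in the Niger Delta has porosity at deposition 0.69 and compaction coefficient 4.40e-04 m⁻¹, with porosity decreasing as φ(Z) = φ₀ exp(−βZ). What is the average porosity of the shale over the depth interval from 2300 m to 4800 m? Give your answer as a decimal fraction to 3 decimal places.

0.152

Working in km (1 km = 1000 m; β in km⁻¹ = β in m⁻¹ × 1000):
⟨φ⟩ = (1/(Z₂−Z₁)) ∫ φ₀ e^(−βZ) dZ = φ₀·(e^(−β·Z₁) − e^(−β·Z₂)) / (β·(Z₂−Z₁))
e^(−0.44×2.3) = 0.3635; e^(−0.44×4.8) = 0.1210
⟨φ⟩ = 0.69 × (0.3635 − 0.1210) / (0.44 × 2.5) = 0.69 × 0.2205 = 0.1521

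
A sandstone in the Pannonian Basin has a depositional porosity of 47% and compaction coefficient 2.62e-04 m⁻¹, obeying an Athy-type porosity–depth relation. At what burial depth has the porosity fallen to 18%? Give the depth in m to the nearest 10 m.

Working in km (1 km = 1000 m; β in km⁻¹ = β in m⁻¹ × 1000):
Invert Athy's law: Z = ln(phi₀/phi) / β
Z = ln(0.47/0.18) / 0.262 = ln(2.611) / 0.262 = 0.9598 / 0.262 = 3.663 km

3660 m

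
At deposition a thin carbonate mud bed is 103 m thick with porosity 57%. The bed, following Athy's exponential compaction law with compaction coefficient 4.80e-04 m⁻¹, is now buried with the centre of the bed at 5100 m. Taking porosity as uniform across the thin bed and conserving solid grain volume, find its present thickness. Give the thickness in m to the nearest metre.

Working in km (1 km = 1000 m; β in km⁻¹ = β in m⁻¹ × 1000):
Porosity at 5.1 km: n = 0.57·exp(−0.48×5.1) = 0.0493
Solid-volume conservation: h(1−n) = h₀(1−n₀) ⇒ h = h₀·(1−n₀)/(1−n)
h = 0.103 × (1 − 0.57)/(1 − 0.0493) = 0.103 × 0.4523 = 0.0466 km

47 m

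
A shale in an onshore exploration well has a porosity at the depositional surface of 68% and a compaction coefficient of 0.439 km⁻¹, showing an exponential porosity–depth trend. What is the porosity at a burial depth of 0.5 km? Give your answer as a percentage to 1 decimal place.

φ = φ₀·exp(−k·d) = 0.68 × exp(−0.439 × 0.5) = 0.68 × exp(−0.2195)
  = 0.68 × 0.8029 = 0.5460

54.6%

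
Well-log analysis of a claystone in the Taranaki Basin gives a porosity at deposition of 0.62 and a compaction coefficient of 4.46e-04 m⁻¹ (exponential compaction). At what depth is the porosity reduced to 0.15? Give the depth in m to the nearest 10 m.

3180 m

Working in km (1 km = 1000 m; k in km⁻¹ = k in m⁻¹ × 1000):
Invert Athy's law: Z = ln(n₀/n) / k
Z = ln(0.62/0.15) / 0.446 = ln(4.133) / 0.446 = 1.4191 / 0.446 = 3.182 km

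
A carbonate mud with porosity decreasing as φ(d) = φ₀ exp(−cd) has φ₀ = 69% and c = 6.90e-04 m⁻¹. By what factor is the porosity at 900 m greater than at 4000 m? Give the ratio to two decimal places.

8.49

Working in km (1 km = 1000 m; c in km⁻¹ = c in m⁻¹ × 1000):
φ(d₁)/φ(d₂) = e^(−c·d₁)/e^(−c·d₂) = e^{c(d₂−d₁)}
= exp(0.69 × 3.1) = exp(2.139) = 8.4909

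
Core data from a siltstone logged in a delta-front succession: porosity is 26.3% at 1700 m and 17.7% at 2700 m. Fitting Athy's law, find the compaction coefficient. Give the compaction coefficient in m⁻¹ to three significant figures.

Working in km (1 km = 1000 m; k in km⁻¹ = k in m⁻¹ × 1000):
Athy: n(Z) = n₀ e^(−kZ) ⇒ n₁/n₂ = e^{k(Z₂−Z₁)} ⇒ k = ln(n₁/n₂)/(Z₂−Z₁)
k = ln(0.263/0.177) / (2.7 − 1.7) = ln(1.486) / 1 = 0.3960 / 1 = 0.396 km⁻¹

0.000396 m⁻¹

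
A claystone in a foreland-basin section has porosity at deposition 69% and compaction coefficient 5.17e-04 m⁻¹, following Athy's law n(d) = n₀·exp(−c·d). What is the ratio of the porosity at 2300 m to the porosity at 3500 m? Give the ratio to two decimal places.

Working in km (1 km = 1000 m; c in km⁻¹ = c in m⁻¹ × 1000):
n(d₁)/n(d₂) = e^(−c·d₁)/e^(−c·d₂) = e^{c(d₂−d₁)}
= exp(0.517 × 1.2) = exp(0.6204) = 1.8597

1.86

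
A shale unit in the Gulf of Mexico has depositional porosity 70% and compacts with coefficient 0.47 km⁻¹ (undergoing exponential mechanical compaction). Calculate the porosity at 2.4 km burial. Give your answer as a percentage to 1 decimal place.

n = n₀·exp(−c·z) = 0.7 × exp(−0.47 × 2.4) = 0.7 × exp(−1.128)
  = 0.7 × 0.3237 = 0.2266

22.7%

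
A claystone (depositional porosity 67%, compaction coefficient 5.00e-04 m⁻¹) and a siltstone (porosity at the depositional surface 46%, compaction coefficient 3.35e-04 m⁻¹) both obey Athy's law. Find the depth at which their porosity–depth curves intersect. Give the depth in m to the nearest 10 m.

Working in km (1 km = 1000 m; β in km⁻¹ = β in m⁻¹ × 1000):
Set φ₀ₐ e^(−βₐz) = φ₀ᵦ e^(−βᵦz) ⇒ ln(φ₀ₐ/φ₀ᵦ) = (βₐ − βᵦ)·z
z = ln(0.67/0.46) / (0.5 − 0.335) = 0.3761 / 0.165 = 2.279 km

2280 m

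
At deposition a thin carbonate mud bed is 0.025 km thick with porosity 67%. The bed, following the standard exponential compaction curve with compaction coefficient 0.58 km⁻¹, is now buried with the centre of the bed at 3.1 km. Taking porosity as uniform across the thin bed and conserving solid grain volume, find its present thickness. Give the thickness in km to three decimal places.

Porosity at 3.1 km: φ = 0.67·exp(−0.58×3.1) = 0.1110
Solid-volume conservation: h(1−φ) = h₀(1−φ₀) ⇒ h = h₀·(1−φ₀)/(1−φ)
h = 0.025 × (1 − 0.67)/(1 − 0.1110) = 0.025 × 0.3712 = 0.0093 km

0.009 km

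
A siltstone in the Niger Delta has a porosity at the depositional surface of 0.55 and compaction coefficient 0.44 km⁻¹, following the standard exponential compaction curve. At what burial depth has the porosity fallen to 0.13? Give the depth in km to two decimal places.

3.28 km

Invert Athy's law: d = ln(phi₀/phi) / k
d = ln(0.55/0.13) / 0.44 = ln(4.231) / 0.44 = 1.4424 / 0.44 = 3.278 km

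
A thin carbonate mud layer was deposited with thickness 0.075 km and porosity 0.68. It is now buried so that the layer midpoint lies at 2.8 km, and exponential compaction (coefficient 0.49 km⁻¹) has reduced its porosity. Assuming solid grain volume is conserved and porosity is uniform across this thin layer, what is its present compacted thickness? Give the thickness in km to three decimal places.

Porosity at 2.8 km: phi = 0.68·exp(−0.49×2.8) = 0.1724
Solid-volume conservation: h(1−phi) = h₀(1−phi₀) ⇒ h = h₀·(1−phi₀)/(1−phi)
h = 0.075 × (1 − 0.68)/(1 − 0.1724) = 0.075 × 0.3867 = 0.0290 km

0.029 km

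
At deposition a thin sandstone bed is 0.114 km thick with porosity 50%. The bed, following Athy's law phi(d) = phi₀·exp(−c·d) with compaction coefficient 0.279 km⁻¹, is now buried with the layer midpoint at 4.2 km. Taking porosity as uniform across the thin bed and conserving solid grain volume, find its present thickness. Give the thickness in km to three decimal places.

Porosity at 4.2 km: phi = 0.5·exp(−0.279×4.2) = 0.1549
Solid-volume conservation: h(1−phi) = h₀(1−phi₀) ⇒ h = h₀·(1−phi₀)/(1−phi)
h = 0.114 × (1 − 0.5)/(1 − 0.1549) = 0.114 × 0.5916 = 0.0674 km

0.067 km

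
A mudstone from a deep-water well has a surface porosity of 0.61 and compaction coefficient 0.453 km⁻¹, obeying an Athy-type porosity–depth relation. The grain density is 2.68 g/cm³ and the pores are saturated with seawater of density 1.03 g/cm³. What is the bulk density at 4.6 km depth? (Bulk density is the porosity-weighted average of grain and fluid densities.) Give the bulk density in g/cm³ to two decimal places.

Porosity at depth: φ = 0.61·exp(−0.453×4.6) = 0.61×0.1245 = 0.0759
Bulk density: ρ_b = (1−φ)ρ_g + φ·ρ_f = 0.9241×2.68 + 0.0759×1.03
       = 2.477 + 0.078 = 2.555 g/cm³

2.55 g/cm³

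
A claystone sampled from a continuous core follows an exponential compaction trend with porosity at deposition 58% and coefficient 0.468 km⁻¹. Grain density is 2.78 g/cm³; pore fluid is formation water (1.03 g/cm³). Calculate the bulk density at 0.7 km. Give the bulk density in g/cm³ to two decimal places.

Porosity at depth: phi = 0.58·exp(−0.468×0.7) = 0.58×0.7207 = 0.4180
Bulk density: ρ_b = (1−phi)ρ_g + phi·ρ_f = 0.5820×2.78 + 0.4180×1.03
       = 1.618 + 0.431 = 2.049 g/cm³

2.05 g/cm³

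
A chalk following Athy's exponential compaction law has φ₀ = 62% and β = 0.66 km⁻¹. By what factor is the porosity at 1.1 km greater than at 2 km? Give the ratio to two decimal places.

1.81

φ(Z₁)/φ(Z₂) = e^(−β·Z₁)/e^(−β·Z₂) = e^{β(Z₂−Z₁)}
= exp(0.66 × 0.9) = exp(0.594) = 1.8112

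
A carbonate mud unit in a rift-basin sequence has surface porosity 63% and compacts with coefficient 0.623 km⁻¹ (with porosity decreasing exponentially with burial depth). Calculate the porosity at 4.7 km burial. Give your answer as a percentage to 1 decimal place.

n = n₀·exp(−c·z) = 0.63 × exp(−0.623 × 4.7) = 0.63 × exp(−2.928)
  = 0.63 × 0.0535 = 0.0337

3.4%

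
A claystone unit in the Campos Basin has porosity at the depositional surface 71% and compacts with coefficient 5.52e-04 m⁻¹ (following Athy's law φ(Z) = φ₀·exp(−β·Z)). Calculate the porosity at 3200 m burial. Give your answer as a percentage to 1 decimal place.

12.1%

Working in km (1 km = 1000 m; β in km⁻¹ = β in m⁻¹ × 1000):
φ = φ₀·exp(−β·Z) = 0.71 × exp(−0.552 × 3.2) = 0.71 × exp(−1.766)
  = 0.71 × 0.1709 = 0.1214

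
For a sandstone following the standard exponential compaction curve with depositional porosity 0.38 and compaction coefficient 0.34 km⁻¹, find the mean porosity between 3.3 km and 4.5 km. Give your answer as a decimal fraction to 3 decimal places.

⟨φ⟩ = (1/(z₂−z₁)) ∫ φ₀ e^(−kz) dz = φ₀·(e^(−k·z₁) − e^(−k·z₂)) / (k·(z₂−z₁))
e^(−0.34×3.3) = 0.3256; e^(−0.34×4.5) = 0.2165
⟨φ⟩ = 0.38 × (0.3256 − 0.2165) / (0.34 × 1.2) = 0.38 × 0.2674 = 0.1016

0.102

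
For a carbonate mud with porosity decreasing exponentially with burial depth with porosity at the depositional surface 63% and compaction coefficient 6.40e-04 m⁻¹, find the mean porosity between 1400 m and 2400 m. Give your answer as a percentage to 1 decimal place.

Working in km (1 km = 1000 m; β in km⁻¹ = β in m⁻¹ × 1000):
⟨n⟩ = (1/(Z₂−Z₁)) ∫ n₀ e^(−βZ) dZ = n₀·(e^(−β·Z₁) − e^(−β·Z₂)) / (β·(Z₂−Z₁))
e^(−0.64×1.4) = 0.4082; e^(−0.64×2.4) = 0.2152
⟨n⟩ = 0.63 × (0.4082 − 0.2152) / (0.64 × 1) = 0.63 × 0.3015 = 0.1899

19.0%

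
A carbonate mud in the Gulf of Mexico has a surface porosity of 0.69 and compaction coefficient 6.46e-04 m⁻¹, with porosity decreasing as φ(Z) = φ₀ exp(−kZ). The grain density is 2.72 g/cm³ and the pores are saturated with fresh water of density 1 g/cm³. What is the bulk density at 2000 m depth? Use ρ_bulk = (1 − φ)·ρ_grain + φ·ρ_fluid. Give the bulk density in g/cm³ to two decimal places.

Working in km (1 km = 1000 m; k in km⁻¹ = k in m⁻¹ × 1000):
Porosity at depth: φ = 0.69·exp(−0.646×2) = 0.69×0.2747 = 0.1896
Bulk density: ρ_b = (1−φ)ρ_g + φ·ρ_f = 0.8104×2.72 + 0.1896×1
       = 2.204 + 0.190 = 2.394 g/cm³

2.39 g/cm³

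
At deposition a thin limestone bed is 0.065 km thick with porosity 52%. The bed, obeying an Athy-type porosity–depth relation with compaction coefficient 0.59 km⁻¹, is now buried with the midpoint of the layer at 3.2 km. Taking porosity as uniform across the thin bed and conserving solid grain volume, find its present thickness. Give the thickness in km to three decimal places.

Porosity at 3.2 km: phi = 0.52·exp(−0.59×3.2) = 0.0787
Solid-volume conservation: h(1−phi) = h₀(1−phi₀) ⇒ h = h₀·(1−phi₀)/(1−phi)
h = 0.065 × (1 − 0.52)/(1 − 0.0787) = 0.065 × 0.5210 = 0.0339 km

0.034 km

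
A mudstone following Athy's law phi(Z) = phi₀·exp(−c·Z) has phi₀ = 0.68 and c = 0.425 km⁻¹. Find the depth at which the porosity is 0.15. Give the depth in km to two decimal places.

Invert Athy's law: Z = ln(phi₀/phi) / c
Z = ln(0.68/0.15) / 0.425 = ln(4.533) / 0.425 = 1.5115 / 0.425 = 3.556 km

3.56 km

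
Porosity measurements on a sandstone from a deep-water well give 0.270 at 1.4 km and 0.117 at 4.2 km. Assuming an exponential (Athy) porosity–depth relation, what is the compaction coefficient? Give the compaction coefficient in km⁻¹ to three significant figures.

Athy: φ(d) = φ₀ e^(−cd) ⇒ φ₁/φ₂ = e^{c(d₂−d₁)} ⇒ c = ln(φ₁/φ₂)/(d₂−d₁)
c = ln(0.27/0.117) / (4.2 − 1.4) = ln(2.308) / 2.8 = 0.8362 / 2.8 = 0.2987 km⁻¹

0.299 km⁻¹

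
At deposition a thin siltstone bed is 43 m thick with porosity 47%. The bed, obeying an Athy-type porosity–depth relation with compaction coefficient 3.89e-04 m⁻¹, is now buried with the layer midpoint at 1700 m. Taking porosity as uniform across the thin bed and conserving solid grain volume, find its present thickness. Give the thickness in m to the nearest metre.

Working in km (1 km = 1000 m; c in km⁻¹ = c in m⁻¹ × 1000):
Porosity at 1.7 km: φ = 0.47·exp(−0.389×1.7) = 0.2426
Solid-volume conservation: h(1−φ) = h₀(1−φ₀) ⇒ h = h₀·(1−φ₀)/(1−φ)
h = 0.043 × (1 − 0.47)/(1 − 0.2426) = 0.043 × 0.6998 = 0.0301 km

30 m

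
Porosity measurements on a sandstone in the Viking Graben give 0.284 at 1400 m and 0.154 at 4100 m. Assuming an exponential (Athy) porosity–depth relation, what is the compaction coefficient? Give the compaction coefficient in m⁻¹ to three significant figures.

Working in km (1 km = 1000 m; β in km⁻¹ = β in m⁻¹ × 1000):
Athy: φ(Z) = φ₀ e^(−βZ) ⇒ φ₁/φ₂ = e^{β(Z₂−Z₁)} ⇒ β = ln(φ₁/φ₂)/(Z₂−Z₁)
β = ln(0.284/0.154) / (4.1 − 1.4) = ln(1.844) / 2.7 = 0.6120 / 2.7 = 0.2267 km⁻¹

0.000227 m⁻¹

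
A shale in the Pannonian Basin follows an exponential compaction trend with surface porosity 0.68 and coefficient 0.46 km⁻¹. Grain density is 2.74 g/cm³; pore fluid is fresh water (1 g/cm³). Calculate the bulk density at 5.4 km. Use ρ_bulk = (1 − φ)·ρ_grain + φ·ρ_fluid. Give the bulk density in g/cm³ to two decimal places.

Porosity at depth: n = 0.68·exp(−0.46×5.4) = 0.68×0.0834 = 0.0567
Bulk density: ρ_b = (1−n)ρ_g + n·ρ_f = 0.9433×2.74 + 0.0567×1
       = 2.585 + 0.057 = 2.641 g/cm³

2.64 g/cm³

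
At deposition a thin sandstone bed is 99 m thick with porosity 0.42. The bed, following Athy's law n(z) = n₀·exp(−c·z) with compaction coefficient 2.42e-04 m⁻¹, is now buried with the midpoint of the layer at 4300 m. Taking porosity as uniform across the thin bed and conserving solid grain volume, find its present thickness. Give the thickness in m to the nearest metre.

67 m

Working in km (1 km = 1000 m; c in km⁻¹ = c in m⁻¹ × 1000):
Porosity at 4.3 km: n = 0.42·exp(−0.242×4.3) = 0.1484
Solid-volume conservation: h(1−n) = h₀(1−n₀) ⇒ h = h₀·(1−n₀)/(1−n)
h = 0.099 × (1 − 0.42)/(1 − 0.1484) = 0.099 × 0.6810 = 0.0674 km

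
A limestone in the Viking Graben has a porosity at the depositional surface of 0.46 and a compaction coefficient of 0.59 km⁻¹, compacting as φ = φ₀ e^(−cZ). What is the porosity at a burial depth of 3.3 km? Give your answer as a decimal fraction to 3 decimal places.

0.066

φ = φ₀·exp(−c·Z) = 0.46 × exp(−0.59 × 3.3) = 0.46 × exp(−1.947)
  = 0.46 × 0.1427 = 0.0656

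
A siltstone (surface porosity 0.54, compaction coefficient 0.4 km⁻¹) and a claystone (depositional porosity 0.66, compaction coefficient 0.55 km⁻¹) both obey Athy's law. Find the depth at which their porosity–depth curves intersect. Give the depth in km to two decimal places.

Set phi₀ₐ e^(−kₐz) = phi₀ᵦ e^(−kᵦz) ⇒ ln(phi₀ₐ/phi₀ᵦ) = (kₐ − kᵦ)·z
z = ln(0.54/0.66) / (0.4 − 0.55) = -0.2007 / -0.15 = 1.338 km

1.34 km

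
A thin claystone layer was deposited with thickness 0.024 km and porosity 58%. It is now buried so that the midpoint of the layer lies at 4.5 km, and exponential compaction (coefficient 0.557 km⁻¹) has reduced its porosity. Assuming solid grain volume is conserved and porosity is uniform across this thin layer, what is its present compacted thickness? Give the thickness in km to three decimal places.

0.011 km

Porosity at 4.5 km: φ = 0.58·exp(−0.557×4.5) = 0.0473
Solid-volume conservation: h(1−φ) = h₀(1−φ₀) ⇒ h = h₀·(1−φ₀)/(1−φ)
h = 0.024 × (1 − 0.58)/(1 − 0.0473) = 0.024 × 0.4409 = 0.0106 km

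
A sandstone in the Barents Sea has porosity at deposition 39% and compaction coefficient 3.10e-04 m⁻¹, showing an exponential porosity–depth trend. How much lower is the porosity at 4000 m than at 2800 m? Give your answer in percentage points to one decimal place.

Working in km (1 km = 1000 m; β in km⁻¹ = β in m⁻¹ × 1000):
n(2.8) = 0.39·e^(−0.31×2.8) = 0.1637
n(4) = 0.39·e^(−0.31×4) = 0.1129
Δn = 0.1637 − 0.1129 = 0.0509

5.1 percentage points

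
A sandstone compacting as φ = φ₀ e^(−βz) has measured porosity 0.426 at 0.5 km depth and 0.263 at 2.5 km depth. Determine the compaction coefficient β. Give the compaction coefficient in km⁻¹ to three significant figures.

0.241 km⁻¹

Athy: φ(z) = φ₀ e^(−βz) ⇒ φ₁/φ₂ = e^{β(z₂−z₁)} ⇒ β = ln(φ₁/φ₂)/(z₂−z₁)
β = ln(0.426/0.263) / (2.5 − 0.5) = ln(1.62) / 2 = 0.4823 / 2 = 0.2411 km⁻¹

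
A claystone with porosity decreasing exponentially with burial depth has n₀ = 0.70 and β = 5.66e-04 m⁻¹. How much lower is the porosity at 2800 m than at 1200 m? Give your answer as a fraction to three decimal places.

0.211

Working in km (1 km = 1000 m; β in km⁻¹ = β in m⁻¹ × 1000):
n(1.2) = 0.7·e^(−0.566×1.2) = 0.3549
n(2.8) = 0.7·e^(−0.566×2.8) = 0.1435
Δn = 0.3549 − 0.1435 = 0.2114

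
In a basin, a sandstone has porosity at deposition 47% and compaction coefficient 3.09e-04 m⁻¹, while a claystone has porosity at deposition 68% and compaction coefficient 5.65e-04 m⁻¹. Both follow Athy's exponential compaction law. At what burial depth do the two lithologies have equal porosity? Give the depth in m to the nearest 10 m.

Working in km (1 km = 1000 m; β in km⁻¹ = β in m⁻¹ × 1000):
Set phi₀ₐ e^(−βₐd) = phi₀ᵦ e^(−βᵦd) ⇒ ln(phi₀ₐ/phi₀ᵦ) = (βₐ − βᵦ)·d
d = ln(0.47/0.68) / (0.309 − 0.565) = -0.3694 / -0.256 = 1.443 km

1440 m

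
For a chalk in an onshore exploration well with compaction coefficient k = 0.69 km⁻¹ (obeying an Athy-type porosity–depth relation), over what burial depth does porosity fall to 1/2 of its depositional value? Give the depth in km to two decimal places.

1.00 km

φ/φ₀ = 1/2 ⇒ exp(−k·Z) = 1/2 ⇒ Z = ln(2) / k
Z = 0.6931 / 0.69 = 1.005 km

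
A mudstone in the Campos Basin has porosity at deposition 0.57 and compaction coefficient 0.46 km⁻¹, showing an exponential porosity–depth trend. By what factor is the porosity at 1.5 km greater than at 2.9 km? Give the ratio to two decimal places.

n(d₁)/n(d₂) = e^(−β·d₁)/e^(−β·d₂) = e^{β(d₂−d₁)}
= exp(0.46 × 1.4) = exp(0.644) = 1.9041

1.90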